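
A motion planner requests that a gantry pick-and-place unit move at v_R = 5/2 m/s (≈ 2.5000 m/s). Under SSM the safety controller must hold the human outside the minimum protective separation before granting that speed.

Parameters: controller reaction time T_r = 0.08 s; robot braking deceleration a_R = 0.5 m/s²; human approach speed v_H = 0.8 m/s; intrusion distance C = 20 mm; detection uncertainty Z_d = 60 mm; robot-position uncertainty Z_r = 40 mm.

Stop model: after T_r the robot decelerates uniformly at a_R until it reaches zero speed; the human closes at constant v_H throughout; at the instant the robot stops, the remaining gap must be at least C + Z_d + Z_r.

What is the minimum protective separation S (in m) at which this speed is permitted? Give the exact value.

S_min = 5317/500 m = 10.6340 m

T_s = v_R/a_R = (5/2)/(1/2) = 5.0000 s
robot in T_r: 2.5000·0.0800 = 0.2000 m
robot covers 2.5000·5.0000 − ½·0.5000·5.0000² = 6.2500 m while stopping
human closes 0.8000·5.0800 = 4.0640 m
margins: 0.0200+0.0600+0.0400 = 0.1200 m
S_min ≈ 0.2000+6.2500+4.0640+0.1200  ⇒  S_min = 5317/500 m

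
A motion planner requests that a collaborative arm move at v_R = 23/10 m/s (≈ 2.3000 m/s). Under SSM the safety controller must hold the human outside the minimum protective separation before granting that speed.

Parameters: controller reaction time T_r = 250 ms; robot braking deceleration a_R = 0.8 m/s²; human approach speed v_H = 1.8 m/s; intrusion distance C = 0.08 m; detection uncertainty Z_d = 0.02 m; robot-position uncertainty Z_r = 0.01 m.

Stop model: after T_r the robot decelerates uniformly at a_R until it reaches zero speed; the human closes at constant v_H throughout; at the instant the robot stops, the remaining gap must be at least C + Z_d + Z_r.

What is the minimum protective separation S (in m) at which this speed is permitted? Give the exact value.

stop time T_s = (23/10)/(4/5) = 2.8750 s
reaction-phase robot travel = 2.3000·0.2500 = 0.5750 m
braking distance = 2.3000²/(2·0.8000) = 3.3062 m
human over T_r+T_s: 1.8000·(0.2500+2.8750) = 5.6250 m
C+Z_d+Z_r = 0.0800+0.0200+0.0100 = 0.1100 m
S_min ≈ 0.5750+3.3062+5.6250+0.1100  ⇒  S_min = 7693/800 m

S_min = 7693/800 m = 9.6163 m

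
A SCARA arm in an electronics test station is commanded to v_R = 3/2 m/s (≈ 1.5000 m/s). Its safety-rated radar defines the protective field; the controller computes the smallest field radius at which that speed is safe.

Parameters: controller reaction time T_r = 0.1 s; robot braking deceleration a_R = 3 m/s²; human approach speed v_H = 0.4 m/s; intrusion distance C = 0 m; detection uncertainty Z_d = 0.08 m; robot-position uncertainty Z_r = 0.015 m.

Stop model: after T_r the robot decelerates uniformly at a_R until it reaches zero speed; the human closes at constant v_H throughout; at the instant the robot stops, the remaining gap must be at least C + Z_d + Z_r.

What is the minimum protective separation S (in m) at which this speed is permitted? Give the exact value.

braking lasts T_s = (3/2)/3 = 0.5000 s
robot covers v_R·T_r = 1.5000·0.1000 = 0.1500 m before braking
robot under decel: 1.5000²/(2·3.0000) = 0.3750 m
human over T_r+T_s: 0.4000·(0.1000+0.5000) = 0.2400 m
C+Z_d+Z_r = 0.0000+0.0800+0.0150 = 0.0950 m
S_min ≈ 0.1500+0.3750+0.2400+0.0950  ⇒  S_min = 43/50 m

S_min = 43/50 m = 0.8600 m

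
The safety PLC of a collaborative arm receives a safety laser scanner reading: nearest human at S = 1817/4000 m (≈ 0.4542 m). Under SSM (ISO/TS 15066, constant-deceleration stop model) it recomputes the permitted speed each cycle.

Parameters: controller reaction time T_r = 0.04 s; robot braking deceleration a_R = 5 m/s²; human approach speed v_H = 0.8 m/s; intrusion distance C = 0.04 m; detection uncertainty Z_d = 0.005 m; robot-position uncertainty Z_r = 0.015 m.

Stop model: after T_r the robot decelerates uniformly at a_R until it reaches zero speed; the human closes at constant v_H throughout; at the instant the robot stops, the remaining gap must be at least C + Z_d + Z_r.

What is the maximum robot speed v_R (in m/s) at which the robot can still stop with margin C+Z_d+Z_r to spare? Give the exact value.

quadratic (1/10)·v² + (1/5)·v + (-1449/4000) = 0
  disc = (1/5)² − 4·(1/10)·(-1449/4000) = 1849/10000 ; √disc = 43/100
  v_R = (−(1/5) + 43/100) / (2·(1/10)) = 23/20 m/s
check:
T_s = v_R/a_R = (23/20)/5 = 0.2300 s
robot covers v_R·T_r = 1.1500·0.0400 = 0.0460 m before braking
robot under decel: 1.1500²/(2·5.0000) = 0.1323 m
human closes 0.8000·0.2700 = 0.2160 m
margins: 0.0400+0.0050+0.0150 = 0.0600 m
sum ≈ 0.0460+0.1323+0.2160+0.0600 ≈ 0.4542 m = S ✓

v_R_max = 23/20 m/s = 1.1500 m/s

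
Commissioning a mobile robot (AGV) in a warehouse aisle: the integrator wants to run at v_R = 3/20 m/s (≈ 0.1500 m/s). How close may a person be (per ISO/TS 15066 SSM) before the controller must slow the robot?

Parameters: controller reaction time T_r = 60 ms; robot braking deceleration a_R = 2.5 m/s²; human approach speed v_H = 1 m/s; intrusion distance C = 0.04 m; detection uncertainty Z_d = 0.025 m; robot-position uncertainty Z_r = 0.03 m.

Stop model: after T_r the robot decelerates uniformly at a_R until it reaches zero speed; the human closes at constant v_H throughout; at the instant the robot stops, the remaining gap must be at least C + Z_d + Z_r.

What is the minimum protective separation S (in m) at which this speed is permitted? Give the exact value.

stop time T_s = (3/20)/(5/2) = 0.0600 s
reaction-phase robot travel = 0.1500·0.0600 = 0.0090 m
robot under decel: 0.1500²/(2·2.5000) = 0.0045 m
human over T_r+T_s: 1.0000·(0.0600+0.0600) = 0.1200 m
margins: 0.0400+0.0250+0.0300 = 0.0950 m
S_min ≈ 0.0090+0.0045+0.1200+0.0950  ⇒  S_min = 457/2000 m

S_min = 457/2000 m = 0.2285 m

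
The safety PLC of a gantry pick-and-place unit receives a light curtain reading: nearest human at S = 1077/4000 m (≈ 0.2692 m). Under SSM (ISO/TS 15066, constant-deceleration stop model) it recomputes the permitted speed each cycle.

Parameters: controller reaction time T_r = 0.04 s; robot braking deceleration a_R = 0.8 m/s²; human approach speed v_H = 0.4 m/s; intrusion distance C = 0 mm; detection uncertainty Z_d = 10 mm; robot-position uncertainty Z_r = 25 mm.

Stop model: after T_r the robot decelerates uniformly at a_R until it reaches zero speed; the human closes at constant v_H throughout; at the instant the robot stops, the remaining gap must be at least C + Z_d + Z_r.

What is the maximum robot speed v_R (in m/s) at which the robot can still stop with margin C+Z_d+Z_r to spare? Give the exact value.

collect terms ⇒ (5/8)·v_R² + (27/50)·v_R + (-873/4000) = 0
  disc = (27/50)² − 4·(5/8)·(-873/4000) = 33489/40000 ; √disc = 183/200
  v_R = (−(27/50) + 183/200) / (2·(5/8)) = 3/10 m/s
check:
braking lasts T_s = (3/10)/(4/5) = 0.3750 s
robot in T_r: 0.3000·0.0400 = 0.0120 m
robot under decel: 0.3000²/(2·0.8000) = 0.0563 m
person approaches 0.4000·(0.0400+0.3750) = 0.1660 m
residual clearance needed = 0.0000+0.0100+0.0250 = 0.0350 m
sum ≈ 0.0120+0.0563+0.1660+0.0350 ≈ 0.2692 m = S ✓

v_R_max = 3/10 m/s = 0.3000 m/s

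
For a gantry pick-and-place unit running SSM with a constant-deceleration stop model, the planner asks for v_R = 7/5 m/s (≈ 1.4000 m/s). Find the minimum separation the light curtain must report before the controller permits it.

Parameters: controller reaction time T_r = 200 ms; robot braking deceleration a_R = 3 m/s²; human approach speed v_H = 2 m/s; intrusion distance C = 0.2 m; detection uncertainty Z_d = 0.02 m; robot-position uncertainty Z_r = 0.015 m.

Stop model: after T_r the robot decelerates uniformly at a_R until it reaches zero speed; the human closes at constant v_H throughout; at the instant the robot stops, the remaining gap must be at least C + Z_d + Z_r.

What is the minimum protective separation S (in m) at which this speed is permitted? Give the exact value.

S_min = 87/40 m = 2.1750 m

braking lasts T_s = (7/5)/3 = 0.4667 s
robot covers v_R·T_r = 1.4000·0.2000 = 0.2800 m before braking
braking distance = 1.4000²/(2·3.0000) = 0.3267 m
person approaches 2.0000·(0.2000+0.4667) = 1.3333 m
C+Z_d+Z_r = 0.2000+0.0200+0.0150 = 0.2350 m
S_min ≈ 0.2800+0.3267+1.3333+0.2350  ⇒  S_min = 87/40 m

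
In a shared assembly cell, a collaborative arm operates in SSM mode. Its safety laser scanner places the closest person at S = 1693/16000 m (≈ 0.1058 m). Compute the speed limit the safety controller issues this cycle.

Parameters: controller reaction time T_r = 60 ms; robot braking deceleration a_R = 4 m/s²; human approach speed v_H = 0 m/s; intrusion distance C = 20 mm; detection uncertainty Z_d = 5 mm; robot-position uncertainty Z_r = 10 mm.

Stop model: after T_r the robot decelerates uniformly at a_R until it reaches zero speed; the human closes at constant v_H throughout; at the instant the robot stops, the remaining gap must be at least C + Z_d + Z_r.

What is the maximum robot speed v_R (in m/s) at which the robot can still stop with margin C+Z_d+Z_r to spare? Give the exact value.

at the boundary: (1/8)·v² + (3/50)·v + (-1133/16000) = 0
  disc = (3/50)² − 4·(1/8)·(-1133/16000) = 6241/160000 ; √disc = 79/400
  v_R = (−(3/50) + 79/400) / (2·(1/8)) = 11/20 m/s
check:
T_s = v_R/a_R = (11/20)/4 = 0.1375 s
reaction-phase robot travel = 0.5500·0.0600 = 0.0330 m
robot under decel: 0.5500²/(2·4.0000) = 0.0378 m
human over T_r+T_s: 0.0000·(0.0600+0.1375) = 0.0000 m
C+Z_d+Z_r = 0.0200+0.0050+0.0100 = 0.0350 m
sum ≈ 0.0330+0.0378+0.0000+0.0350 ≈ 0.1058 m = S ✓

v_R_max = 11/20 m/s = 0.5500 m/s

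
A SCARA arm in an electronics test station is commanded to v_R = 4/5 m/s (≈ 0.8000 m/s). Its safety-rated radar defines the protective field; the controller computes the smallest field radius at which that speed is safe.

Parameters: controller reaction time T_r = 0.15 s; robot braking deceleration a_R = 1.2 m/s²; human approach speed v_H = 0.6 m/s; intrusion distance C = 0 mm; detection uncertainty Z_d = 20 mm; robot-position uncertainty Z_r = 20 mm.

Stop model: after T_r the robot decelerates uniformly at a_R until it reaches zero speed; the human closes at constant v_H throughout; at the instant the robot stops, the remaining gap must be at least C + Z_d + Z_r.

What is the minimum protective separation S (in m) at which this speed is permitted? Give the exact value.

S_min = 11/12 m = 0.9167 m

T_s = v_R/a_R = (4/5)/(6/5) = 0.6667 s
robot in T_r: 0.8000·0.1500 = 0.1200 m
braking distance = 0.8000²/(2·1.2000) = 0.2667 m
human over T_r+T_s: 0.6000·(0.1500+0.6667) = 0.4900 m
margins: 0.0000+0.0200+0.0200 = 0.0400 m
S_min ≈ 0.1200+0.2667+0.4900+0.0400  ⇒  S_min = 11/12 m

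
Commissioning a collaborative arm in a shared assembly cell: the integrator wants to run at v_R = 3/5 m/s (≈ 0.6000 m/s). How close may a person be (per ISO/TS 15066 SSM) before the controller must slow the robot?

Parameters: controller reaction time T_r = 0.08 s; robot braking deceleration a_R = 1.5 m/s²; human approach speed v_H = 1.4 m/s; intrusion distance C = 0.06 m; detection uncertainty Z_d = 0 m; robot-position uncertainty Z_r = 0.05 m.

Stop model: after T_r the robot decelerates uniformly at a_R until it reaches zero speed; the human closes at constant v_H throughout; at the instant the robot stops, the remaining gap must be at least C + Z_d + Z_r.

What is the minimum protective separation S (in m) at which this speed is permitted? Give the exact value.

braking lasts T_s = (3/5)/(3/2) = 0.4000 s
robot in T_r: 0.6000·0.0800 = 0.0480 m
robot under decel: 0.6000²/(2·1.5000) = 0.1200 m
person approaches 1.4000·(0.0800+0.4000) = 0.6720 m
residual clearance needed = 0.0600+0.0000+0.0500 = 0.1100 m
S_min ≈ 0.0480+0.1200+0.6720+0.1100  ⇒  S_min = 19/20 m

S_min = 19/20 m = 0.9500 m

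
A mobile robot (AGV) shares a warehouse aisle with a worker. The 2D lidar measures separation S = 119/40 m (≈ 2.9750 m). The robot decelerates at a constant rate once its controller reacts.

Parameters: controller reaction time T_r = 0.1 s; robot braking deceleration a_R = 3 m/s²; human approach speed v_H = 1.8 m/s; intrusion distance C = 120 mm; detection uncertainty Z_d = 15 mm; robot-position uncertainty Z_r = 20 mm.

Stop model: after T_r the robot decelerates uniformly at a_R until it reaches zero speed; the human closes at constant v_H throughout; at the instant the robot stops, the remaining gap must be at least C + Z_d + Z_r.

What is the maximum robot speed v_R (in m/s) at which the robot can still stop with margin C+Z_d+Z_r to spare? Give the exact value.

at the boundary: (1/6)·v² + (7/10)·v + (-66/25) = 0
  disc = (7/10)² − 4·(1/6)·(-66/25) = 9/4 ; √disc = 3/2
  v_R = (−(7/10) + 3/2) / (2·(1/6)) = 12/5 m/s
check:
stop time T_s = (12/5)/3 = 0.8000 s
robot covers v_R·T_r = 2.4000·0.1000 = 0.2400 m before braking
robot under decel: 2.4000²/(2·3.0000) = 0.9600 m
person approaches 1.8000·(0.1000+0.8000) = 1.6200 m
margins: 0.1200+0.0150+0.0200 = 0.1550 m
sum ≈ 0.2400+0.9600+1.6200+0.1550 ≈ 2.9750 m = S ✓

v_R_max = 12/5 m/s = 2.4000 m/s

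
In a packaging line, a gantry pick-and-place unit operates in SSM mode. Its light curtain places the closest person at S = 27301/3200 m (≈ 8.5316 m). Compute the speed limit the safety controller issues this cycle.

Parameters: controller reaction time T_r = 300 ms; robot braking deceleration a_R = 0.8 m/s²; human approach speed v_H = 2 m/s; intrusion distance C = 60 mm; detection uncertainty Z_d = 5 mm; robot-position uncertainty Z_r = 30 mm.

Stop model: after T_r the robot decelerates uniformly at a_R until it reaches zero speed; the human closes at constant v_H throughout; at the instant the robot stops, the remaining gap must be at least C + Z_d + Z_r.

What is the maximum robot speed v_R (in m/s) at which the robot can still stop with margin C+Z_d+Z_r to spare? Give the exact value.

v_R_max = 39/20 m/s = 1.9500 m/s

at the boundary: (5/8)·v² + (14/5)·v + (-25077/3200) = 0
  disc = (14/5)² − 4·(5/8)·(-25077/3200) = 175561/6400 ; √disc = 419/80
  v_R = (−(14/5) + 419/80) / (2·(5/8)) = 39/20 m/s
check:
braking lasts T_s = (39/20)/(4/5) = 2.4375 s
reaction-phase robot travel = 1.9500·0.3000 = 0.5850 m
robot under decel: 1.9500²/(2·0.8000) = 2.3766 m
person approaches 2.0000·(0.3000+2.4375) = 5.4750 m
residual clearance needed = 0.0600+0.0050+0.0300 = 0.0950 m
sum ≈ 0.5850+2.3766+5.4750+0.0950 ≈ 8.5316 m = S ✓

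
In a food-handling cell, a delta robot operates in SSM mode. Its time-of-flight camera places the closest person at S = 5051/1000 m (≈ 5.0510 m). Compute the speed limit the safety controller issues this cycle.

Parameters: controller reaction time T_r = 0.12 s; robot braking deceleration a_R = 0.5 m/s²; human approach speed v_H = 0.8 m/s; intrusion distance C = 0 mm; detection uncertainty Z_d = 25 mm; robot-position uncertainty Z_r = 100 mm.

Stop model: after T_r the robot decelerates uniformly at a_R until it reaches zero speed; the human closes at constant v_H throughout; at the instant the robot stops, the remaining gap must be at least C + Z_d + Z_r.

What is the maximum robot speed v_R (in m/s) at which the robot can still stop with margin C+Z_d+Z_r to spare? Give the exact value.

at the boundary: (1)·v² + (43/25)·v + (-483/100) = 0
  disc = (43/25)² − 4·(1)·(-483/100) = 13924/625 ; √disc = 118/25
  v_R = (−(43/25) + 118/25) / (2·(1)) = 3/2 m/s
check:
stop time T_s = (3/2)/(1/2) = 3.0000 s
robot in T_r: 1.5000·0.1200 = 0.1800 m
braking distance = 1.5000²/(2·0.5000) = 2.2500 m
human over T_r+T_s: 0.8000·(0.1200+3.0000) = 2.4960 m
residual clearance needed = 0.0000+0.0250+0.1000 = 0.1250 m
sum ≈ 0.1800+2.2500+2.4960+0.1250 ≈ 5.0510 m = S ✓

v_R_max = 3/2 m/s = 1.5000 m/s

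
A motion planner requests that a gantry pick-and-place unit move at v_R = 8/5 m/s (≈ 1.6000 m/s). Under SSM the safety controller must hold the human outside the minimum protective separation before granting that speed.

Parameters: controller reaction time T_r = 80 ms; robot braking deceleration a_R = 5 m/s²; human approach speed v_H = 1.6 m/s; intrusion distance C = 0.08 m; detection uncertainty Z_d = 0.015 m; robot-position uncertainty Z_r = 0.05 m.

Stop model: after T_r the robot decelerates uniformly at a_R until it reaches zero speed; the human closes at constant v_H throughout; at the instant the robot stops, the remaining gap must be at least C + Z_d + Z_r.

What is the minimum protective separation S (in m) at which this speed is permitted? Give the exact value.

braking lasts T_s = (8/5)/5 = 0.3200 s
robot covers v_R·T_r = 1.6000·0.0800 = 0.1280 m before braking
robot covers 1.6000·0.3200 − ½·5.0000·0.3200² = 0.2560 m while stopping
human over T_r+T_s: 1.6000·(0.0800+0.3200) = 0.6400 m
margins: 0.0800+0.0150+0.0500 = 0.1450 m
S_min ≈ 0.1280+0.2560+0.6400+0.1450  ⇒  S_min = 1169/1000 m

S_min = 1169/1000 m = 1.1690 m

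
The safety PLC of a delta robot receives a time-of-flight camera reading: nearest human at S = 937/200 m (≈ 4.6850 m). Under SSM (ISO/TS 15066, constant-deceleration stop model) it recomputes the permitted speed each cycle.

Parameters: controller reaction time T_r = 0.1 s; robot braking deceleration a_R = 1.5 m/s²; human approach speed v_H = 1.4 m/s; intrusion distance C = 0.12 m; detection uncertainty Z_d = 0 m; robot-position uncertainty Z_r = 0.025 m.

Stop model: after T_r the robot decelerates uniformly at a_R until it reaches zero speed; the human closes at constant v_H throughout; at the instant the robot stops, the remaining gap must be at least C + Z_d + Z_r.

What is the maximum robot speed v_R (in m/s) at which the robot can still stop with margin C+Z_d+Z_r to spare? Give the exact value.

quadratic (1/3)·v² + (31/30)·v + (-22/5) = 0
  disc = (31/30)² − 4·(1/3)·(-22/5) = 6241/900 ; √disc = 79/30
  v_R = (−(31/30) + 79/30) / (2·(1/3)) = 12/5 m/s
check:
stop time T_s = (12/5)/(3/2) = 1.6000 s
reaction-phase robot travel = 2.4000·0.1000 = 0.2400 m
robot covers 2.4000·1.6000 − ½·1.5000·1.6000² = 1.9200 m while stopping
human over T_r+T_s: 1.4000·(0.1000+1.6000) = 2.3800 m
residual clearance needed = 0.1200+0.0000+0.0250 = 0.1450 m
sum ≈ 0.2400+1.9200+2.3800+0.1450 ≈ 4.6850 m = S ✓

v_R_max = 12/5 m/s = 2.4000 m/s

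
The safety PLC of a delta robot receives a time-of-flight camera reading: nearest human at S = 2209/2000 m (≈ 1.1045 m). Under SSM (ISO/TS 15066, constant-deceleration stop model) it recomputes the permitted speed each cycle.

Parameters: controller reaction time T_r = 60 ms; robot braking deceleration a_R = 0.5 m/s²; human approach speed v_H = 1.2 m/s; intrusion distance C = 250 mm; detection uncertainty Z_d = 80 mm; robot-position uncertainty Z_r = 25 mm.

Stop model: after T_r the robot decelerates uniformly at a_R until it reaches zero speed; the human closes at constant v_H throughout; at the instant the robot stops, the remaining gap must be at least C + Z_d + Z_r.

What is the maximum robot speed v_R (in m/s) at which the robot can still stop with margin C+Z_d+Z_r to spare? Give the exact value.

v_R_max = 1/4 m/s = 0.2500 m/s

collect terms ⇒ (1)·v_R² + (123/50)·v_R + (-271/400) = 0
  disc = (123/50)² − 4·(1)·(-271/400) = 5476/625 ; √disc = 74/25
  v_R = (−(123/50) + 74/25) / (2·(1)) = 1/4 m/s
check:
stop time T_s = (1/4)/(1/2) = 0.5000 s
reaction-phase robot travel = 0.2500·0.0600 = 0.0150 m
robot under decel: 0.2500²/(2·0.5000) = 0.0625 m
human over T_r+T_s: 1.2000·(0.0600+0.5000) = 0.6720 m
C+Z_d+Z_r = 0.2500+0.0800+0.0250 = 0.3550 m
sum ≈ 0.0150+0.0625+0.6720+0.3550 ≈ 1.1045 m = S ✓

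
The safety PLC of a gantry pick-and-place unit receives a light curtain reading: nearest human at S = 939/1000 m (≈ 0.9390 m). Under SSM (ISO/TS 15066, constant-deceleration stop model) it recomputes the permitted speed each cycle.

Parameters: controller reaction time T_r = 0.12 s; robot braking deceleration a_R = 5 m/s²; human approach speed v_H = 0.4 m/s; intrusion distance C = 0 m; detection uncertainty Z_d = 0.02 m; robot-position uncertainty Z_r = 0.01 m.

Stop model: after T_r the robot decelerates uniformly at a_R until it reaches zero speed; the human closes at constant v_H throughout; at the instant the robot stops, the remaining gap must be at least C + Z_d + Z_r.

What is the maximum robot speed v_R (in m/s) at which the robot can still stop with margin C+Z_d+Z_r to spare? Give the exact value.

v_R_max = 21/10 m/s = 2.1000 m/s

at the boundary: (1/10)·v² + (1/5)·v + (-861/1000) = 0
  disc = (1/5)² − 4·(1/10)·(-861/1000) = 961/2500 ; √disc = 31/50
  v_R = (−(1/5) + 31/50) / (2·(1/10)) = 21/10 m/s
check:
stop time T_s = (21/10)/5 = 0.4200 s
reaction-phase robot travel = 2.1000·0.1200 = 0.2520 m
robot covers 2.1000·0.4200 − ½·5.0000·0.4200² = 0.4410 m while stopping
human over T_r+T_s: 0.4000·(0.1200+0.4200) = 0.2160 m
C+Z_d+Z_r = 0.0000+0.0200+0.0100 = 0.0300 m
sum ≈ 0.2520+0.4410+0.2160+0.0300 ≈ 0.9390 m = S ✓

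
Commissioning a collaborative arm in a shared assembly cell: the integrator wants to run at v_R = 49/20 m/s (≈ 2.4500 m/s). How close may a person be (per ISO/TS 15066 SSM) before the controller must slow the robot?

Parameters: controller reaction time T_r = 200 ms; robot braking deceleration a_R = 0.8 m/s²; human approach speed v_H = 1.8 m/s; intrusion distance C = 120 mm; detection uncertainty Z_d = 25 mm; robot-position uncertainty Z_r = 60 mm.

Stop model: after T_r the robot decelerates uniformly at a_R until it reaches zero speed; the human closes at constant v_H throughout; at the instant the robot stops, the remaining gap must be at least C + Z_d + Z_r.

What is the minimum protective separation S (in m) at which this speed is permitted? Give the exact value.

S_min = 33021/3200 m = 10.3191 m

stop time T_s = (49/20)/(4/5) = 3.0625 s
reaction-phase robot travel = 2.4500·0.2000 = 0.4900 m
braking distance = 2.4500²/(2·0.8000) = 3.7516 m
human closes 1.8000·3.2625 = 5.8725 m
C+Z_d+Z_r = 0.1200+0.0250+0.0600 = 0.2050 m
S_min ≈ 0.4900+3.7516+5.8725+0.2050  ⇒  S_min = 33021/3200 m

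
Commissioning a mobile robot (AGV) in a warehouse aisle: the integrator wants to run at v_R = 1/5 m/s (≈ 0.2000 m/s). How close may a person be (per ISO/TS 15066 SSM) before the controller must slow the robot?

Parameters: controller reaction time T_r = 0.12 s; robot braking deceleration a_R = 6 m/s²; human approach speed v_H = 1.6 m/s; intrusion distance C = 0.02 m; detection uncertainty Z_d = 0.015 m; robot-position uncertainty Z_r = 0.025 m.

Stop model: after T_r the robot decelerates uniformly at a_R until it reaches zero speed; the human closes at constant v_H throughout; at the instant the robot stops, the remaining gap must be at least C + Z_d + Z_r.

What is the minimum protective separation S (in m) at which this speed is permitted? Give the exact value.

S_min = 499/1500 m = 0.3327 m

T_s = v_R/a_R = (1/5)/6 = 0.0333 s
robot covers v_R·T_r = 0.2000·0.1200 = 0.0240 m before braking
robot under decel: 0.2000²/(2·6.0000) = 0.0033 m
human closes 1.6000·0.1533 = 0.2453 m
residual clearance needed = 0.0200+0.0150+0.0250 = 0.0600 m
S_min ≈ 0.0240+0.0033+0.2453+0.0600  ⇒  S_min = 499/1500 m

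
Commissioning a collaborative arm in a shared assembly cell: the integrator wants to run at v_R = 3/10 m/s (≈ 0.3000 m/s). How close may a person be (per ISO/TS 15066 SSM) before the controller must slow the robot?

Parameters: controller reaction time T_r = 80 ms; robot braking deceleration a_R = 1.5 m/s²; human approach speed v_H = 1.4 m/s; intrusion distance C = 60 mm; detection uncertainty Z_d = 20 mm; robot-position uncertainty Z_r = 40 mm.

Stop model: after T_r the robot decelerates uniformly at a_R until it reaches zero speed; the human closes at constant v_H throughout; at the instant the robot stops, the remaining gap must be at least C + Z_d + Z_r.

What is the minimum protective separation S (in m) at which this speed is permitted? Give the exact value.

T_s = v_R/a_R = (3/10)/(3/2) = 0.2000 s
robot covers v_R·T_r = 0.3000·0.0800 = 0.0240 m before braking
robot covers 0.3000·0.2000 − ½·1.5000·0.2000² = 0.0300 m while stopping
person approaches 1.4000·(0.0800+0.2000) = 0.3920 m
residual clearance needed = 0.0600+0.0200+0.0400 = 0.1200 m
S_min ≈ 0.0240+0.0300+0.3920+0.1200  ⇒  S_min = 283/500 m

S_min = 283/500 m = 0.5660 m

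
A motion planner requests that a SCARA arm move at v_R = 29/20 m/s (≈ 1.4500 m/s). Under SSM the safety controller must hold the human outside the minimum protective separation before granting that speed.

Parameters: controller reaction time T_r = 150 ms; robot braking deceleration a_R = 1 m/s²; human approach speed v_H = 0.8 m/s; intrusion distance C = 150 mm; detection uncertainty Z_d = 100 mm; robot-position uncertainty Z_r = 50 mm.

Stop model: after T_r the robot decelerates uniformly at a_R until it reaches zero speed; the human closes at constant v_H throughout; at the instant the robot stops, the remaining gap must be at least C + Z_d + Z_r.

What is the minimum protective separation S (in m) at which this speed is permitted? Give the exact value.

stop time T_s = (29/20)/1 = 1.4500 s
robot in T_r: 1.4500·0.1500 = 0.2175 m
robot covers 1.4500·1.4500 − ½·1.0000·1.4500² = 1.0513 m while stopping
human closes 0.8000·1.6000 = 1.2800 m
residual clearance needed = 0.1500+0.1000+0.0500 = 0.3000 m
S_min ≈ 0.2175+1.0513+1.2800+0.3000  ⇒  S_min = 2279/800 m

S_min = 2279/800 m = 2.8487 m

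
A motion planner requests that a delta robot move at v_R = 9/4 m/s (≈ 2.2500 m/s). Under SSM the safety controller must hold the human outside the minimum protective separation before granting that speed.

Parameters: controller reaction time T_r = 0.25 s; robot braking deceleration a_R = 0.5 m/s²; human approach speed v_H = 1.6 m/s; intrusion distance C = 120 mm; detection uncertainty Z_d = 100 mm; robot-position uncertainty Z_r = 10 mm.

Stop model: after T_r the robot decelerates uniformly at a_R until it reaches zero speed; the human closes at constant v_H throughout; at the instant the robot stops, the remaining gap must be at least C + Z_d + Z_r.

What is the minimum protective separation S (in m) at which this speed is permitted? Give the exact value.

S_min = 2691/200 m = 13.4550 m

braking lasts T_s = (9/4)/(1/2) = 4.5000 s
robot covers v_R·T_r = 2.2500·0.2500 = 0.5625 m before braking
robot under decel: 2.2500²/(2·0.5000) = 5.0625 m
human closes 1.6000·4.7500 = 7.6000 m
margins: 0.1200+0.1000+0.0100 = 0.2300 m
S_min ≈ 0.5625+5.0625+7.6000+0.2300  ⇒  S_min = 2691/200 m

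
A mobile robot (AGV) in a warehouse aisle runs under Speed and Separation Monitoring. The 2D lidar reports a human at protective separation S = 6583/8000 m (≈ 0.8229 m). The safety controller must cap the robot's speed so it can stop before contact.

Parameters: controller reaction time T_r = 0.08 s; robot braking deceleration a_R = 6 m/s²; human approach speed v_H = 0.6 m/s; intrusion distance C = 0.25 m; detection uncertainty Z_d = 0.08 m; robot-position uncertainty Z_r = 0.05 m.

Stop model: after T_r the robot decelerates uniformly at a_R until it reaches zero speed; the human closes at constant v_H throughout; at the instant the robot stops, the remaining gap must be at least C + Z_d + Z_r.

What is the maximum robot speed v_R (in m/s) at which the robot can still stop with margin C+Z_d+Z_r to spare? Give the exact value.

v_R_max = 27/20 m/s = 1.3500 m/s

collect terms ⇒ (1/12)·v_R² + (9/50)·v_R + (-3159/8000) = 0
  disc = (9/50)² − 4·(1/12)·(-3159/8000) = 6561/40000 ; √disc = 81/200
  v_R = (−(9/50) + 81/200) / (2·(1/12)) = 27/20 m/s
check:
stop time T_s = (27/20)/6 = 0.2250 s
robot covers v_R·T_r = 1.3500·0.0800 = 0.1080 m before braking
robot covers 1.3500·0.2250 − ½·6.0000·0.2250² = 0.1519 m while stopping
human closes 0.6000·0.3050 = 0.1830 m
margins: 0.2500+0.0800+0.0500 = 0.3800 m
sum ≈ 0.1080+0.1519+0.1830+0.3800 ≈ 0.8229 m = S ✓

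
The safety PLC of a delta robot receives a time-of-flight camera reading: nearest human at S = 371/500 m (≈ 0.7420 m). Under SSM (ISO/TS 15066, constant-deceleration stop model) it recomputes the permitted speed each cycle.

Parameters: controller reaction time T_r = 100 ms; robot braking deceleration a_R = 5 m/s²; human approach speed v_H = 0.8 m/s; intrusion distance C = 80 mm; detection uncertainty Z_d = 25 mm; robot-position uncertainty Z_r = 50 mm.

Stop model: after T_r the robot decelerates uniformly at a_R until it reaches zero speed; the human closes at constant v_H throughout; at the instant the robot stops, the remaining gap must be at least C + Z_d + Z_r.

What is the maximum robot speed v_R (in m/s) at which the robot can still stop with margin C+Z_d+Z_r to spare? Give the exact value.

at the boundary: (1/10)·v² + (13/50)·v + (-507/1000) = 0
  disc = (13/50)² − 4·(1/10)·(-507/1000) = 169/625 ; √disc = 13/25
  v_R = (−(13/50) + 13/25) / (2·(1/10)) = 13/10 m/s
check:
stop time T_s = (13/10)/5 = 0.2600 s
robot in T_r: 1.3000·0.1000 = 0.1300 m
robot covers 1.3000·0.2600 − ½·5.0000·0.2600² = 0.1690 m while stopping
human over T_r+T_s: 0.8000·(0.1000+0.2600) = 0.2880 m
C+Z_d+Z_r = 0.0800+0.0250+0.0500 = 0.1550 m
sum ≈ 0.1300+0.1690+0.2880+0.1550 ≈ 0.7420 m = S ✓

v_R_max = 13/10 m/s = 1.3000 m/s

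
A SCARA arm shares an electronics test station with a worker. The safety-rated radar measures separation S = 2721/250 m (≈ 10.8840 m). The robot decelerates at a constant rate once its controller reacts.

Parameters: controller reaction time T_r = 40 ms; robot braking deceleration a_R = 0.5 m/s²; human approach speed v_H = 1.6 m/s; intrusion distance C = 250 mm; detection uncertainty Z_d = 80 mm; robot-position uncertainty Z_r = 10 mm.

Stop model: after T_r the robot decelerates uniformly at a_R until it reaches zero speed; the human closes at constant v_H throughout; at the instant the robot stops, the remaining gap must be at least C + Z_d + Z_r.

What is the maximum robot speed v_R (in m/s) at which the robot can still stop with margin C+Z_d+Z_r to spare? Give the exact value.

v_R_max = 2 m/s = 2.0000 m/s

quadratic (1)·v² + (81/25)·v + (-262/25) = 0
  disc = (81/25)² − 4·(1)·(-262/25) = 32761/625 ; √disc = 181/25
  v_R = (−(81/25) + 181/25) / (2·(1)) = 2 m/s
check:
braking lasts T_s = 2/(1/2) = 4.0000 s
robot covers v_R·T_r = 2.0000·0.0400 = 0.0800 m before braking
braking distance = 2.0000²/(2·0.5000) = 4.0000 m
human over T_r+T_s: 1.6000·(0.0400+4.0000) = 6.4640 m
C+Z_d+Z_r = 0.2500+0.0800+0.0100 = 0.3400 m
sum ≈ 0.0800+4.0000+6.4640+0.3400 ≈ 10.8840 m = S ✓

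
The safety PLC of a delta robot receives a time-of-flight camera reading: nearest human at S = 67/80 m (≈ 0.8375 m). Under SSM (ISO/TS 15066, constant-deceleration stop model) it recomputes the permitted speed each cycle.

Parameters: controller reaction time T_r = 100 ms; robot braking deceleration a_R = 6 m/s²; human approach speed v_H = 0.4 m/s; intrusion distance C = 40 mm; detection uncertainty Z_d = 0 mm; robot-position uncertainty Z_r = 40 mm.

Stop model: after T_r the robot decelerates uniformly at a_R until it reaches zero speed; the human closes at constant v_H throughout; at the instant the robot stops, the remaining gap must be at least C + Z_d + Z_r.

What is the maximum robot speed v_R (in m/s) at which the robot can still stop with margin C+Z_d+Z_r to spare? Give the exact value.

v_R_max = 21/10 m/s = 2.1000 m/s

quadratic (1/12)·v² + (1/6)·v + (-287/400) = 0
  disc = (1/6)² − 4·(1/12)·(-287/400) = 961/3600 ; √disc = 31/60
  v_R = (−(1/6) + 31/60) / (2·(1/12)) = 21/10 m/s
check:
stop time T_s = (21/10)/6 = 0.3500 s
robot covers v_R·T_r = 2.1000·0.1000 = 0.2100 m before braking
robot under decel: 2.1000²/(2·6.0000) = 0.3675 m
human closes 0.4000·0.4500 = 0.1800 m
C+Z_d+Z_r = 0.0400+0.0000+0.0400 = 0.0800 m
sum ≈ 0.2100+0.3675+0.1800+0.0800 ≈ 0.8375 m = S ✓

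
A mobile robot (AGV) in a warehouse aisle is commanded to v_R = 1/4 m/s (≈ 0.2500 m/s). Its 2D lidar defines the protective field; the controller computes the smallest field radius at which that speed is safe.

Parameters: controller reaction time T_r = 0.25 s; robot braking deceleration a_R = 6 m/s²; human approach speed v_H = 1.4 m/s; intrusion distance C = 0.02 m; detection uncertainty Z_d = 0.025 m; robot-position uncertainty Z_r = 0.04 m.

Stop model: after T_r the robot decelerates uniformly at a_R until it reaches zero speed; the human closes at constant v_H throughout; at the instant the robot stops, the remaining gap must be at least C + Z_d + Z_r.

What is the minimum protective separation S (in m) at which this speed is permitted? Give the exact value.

T_s = v_R/a_R = (1/4)/6 = 0.0417 s
reaction-phase robot travel = 0.2500·0.2500 = 0.0625 m
robot covers 0.2500·0.0417 − ½·6.0000·0.0417² = 0.0052 m while stopping
person approaches 1.4000·(0.2500+0.0417) = 0.4083 m
C+Z_d+Z_r = 0.0200+0.0250+0.0400 = 0.0850 m
S_min ≈ 0.0625+0.0052+0.4083+0.0850  ⇒  S_min = 2693/4800 m

S_min = 2693/4800 m = 0.5610 m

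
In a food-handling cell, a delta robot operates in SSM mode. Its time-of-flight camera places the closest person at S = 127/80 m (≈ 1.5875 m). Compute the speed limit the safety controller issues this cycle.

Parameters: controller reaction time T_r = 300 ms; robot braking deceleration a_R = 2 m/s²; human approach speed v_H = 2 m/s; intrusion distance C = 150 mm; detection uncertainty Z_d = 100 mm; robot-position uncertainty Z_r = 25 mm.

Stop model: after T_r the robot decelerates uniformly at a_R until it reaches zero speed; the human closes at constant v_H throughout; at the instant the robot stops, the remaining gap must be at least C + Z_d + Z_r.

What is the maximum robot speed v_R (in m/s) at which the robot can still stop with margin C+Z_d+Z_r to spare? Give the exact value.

at the boundary: (1/4)·v² + (13/10)·v + (-57/80) = 0
  disc = (13/10)² − 4·(1/4)·(-57/80) = 961/400 ; √disc = 31/20
  v_R = (−(13/10) + 31/20) / (2·(1/4)) = 1/2 m/s
check:
braking lasts T_s = (1/2)/2 = 0.2500 s
robot in T_r: 0.5000·0.3000 = 0.1500 m
robot covers 0.5000·0.2500 − ½·2.0000·0.2500² = 0.0625 m while stopping
human closes 2.0000·0.5500 = 1.1000 m
residual clearance needed = 0.1500+0.1000+0.0250 = 0.2750 m
sum ≈ 0.1500+0.0625+1.1000+0.2750 ≈ 1.5875 m = S ✓

v_R_max = 1/2 m/s = 0.5000 m/s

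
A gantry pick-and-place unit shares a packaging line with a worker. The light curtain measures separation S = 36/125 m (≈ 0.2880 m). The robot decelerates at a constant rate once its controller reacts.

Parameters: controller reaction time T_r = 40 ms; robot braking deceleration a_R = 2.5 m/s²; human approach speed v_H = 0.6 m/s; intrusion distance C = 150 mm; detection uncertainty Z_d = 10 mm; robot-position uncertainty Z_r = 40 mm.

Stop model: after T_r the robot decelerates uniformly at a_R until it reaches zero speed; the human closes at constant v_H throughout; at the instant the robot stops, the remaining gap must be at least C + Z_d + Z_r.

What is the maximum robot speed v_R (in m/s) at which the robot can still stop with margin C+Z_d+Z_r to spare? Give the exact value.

quadratic (1/5)·v² + (7/25)·v + (-8/125) = 0
  disc = (7/25)² − 4·(1/5)·(-8/125) = 81/625 ; √disc = 9/25
  v_R = (−(7/25) + 9/25) / (2·(1/5)) = 1/5 m/s
check:
braking lasts T_s = (1/5)/(5/2) = 0.0800 s
robot covers v_R·T_r = 0.2000·0.0400 = 0.0080 m before braking
robot under decel: 0.2000²/(2·2.5000) = 0.0080 m
human closes 0.6000·0.1200 = 0.0720 m
residual clearance needed = 0.1500+0.0100+0.0400 = 0.2000 m
sum ≈ 0.0080+0.0080+0.0720+0.2000 ≈ 0.2880 m = S ✓

v_R_max = 1/5 m/s = 0.2000 m/s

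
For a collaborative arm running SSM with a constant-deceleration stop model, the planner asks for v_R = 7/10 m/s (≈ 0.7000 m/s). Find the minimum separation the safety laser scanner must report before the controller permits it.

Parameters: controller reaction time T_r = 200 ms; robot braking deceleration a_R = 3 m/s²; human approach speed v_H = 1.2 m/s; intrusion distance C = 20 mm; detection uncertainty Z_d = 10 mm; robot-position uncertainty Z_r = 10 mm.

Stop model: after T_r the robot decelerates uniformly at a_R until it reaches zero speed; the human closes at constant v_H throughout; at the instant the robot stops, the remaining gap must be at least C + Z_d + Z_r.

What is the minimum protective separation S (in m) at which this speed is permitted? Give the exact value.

T_s = v_R/a_R = (7/10)/3 = 0.2333 s
robot in T_r: 0.7000·0.2000 = 0.1400 m
robot under decel: 0.7000²/(2·3.0000) = 0.0817 m
human closes 1.2000·0.4333 = 0.5200 m
margins: 0.0200+0.0100+0.0100 = 0.0400 m
S_min ≈ 0.1400+0.0817+0.5200+0.0400  ⇒  S_min = 469/600 m

S_min = 469/600 m = 0.7817 m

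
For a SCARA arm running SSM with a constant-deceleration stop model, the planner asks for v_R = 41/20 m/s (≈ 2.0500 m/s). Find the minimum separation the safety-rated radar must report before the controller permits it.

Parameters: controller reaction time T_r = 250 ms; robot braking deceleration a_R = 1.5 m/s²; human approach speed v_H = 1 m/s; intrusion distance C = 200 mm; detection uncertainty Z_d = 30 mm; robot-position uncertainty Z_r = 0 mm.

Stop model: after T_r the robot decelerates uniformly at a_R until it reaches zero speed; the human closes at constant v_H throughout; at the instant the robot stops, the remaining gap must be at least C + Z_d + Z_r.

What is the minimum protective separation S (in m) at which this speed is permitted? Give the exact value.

T_s = v_R/a_R = (41/20)/(3/2) = 1.3667 s
robot in T_r: 2.0500·0.2500 = 0.5125 m
robot under decel: 2.0500²/(2·1.5000) = 1.4008 m
human closes 1.0000·1.6167 = 1.6167 m
C+Z_d+Z_r = 0.2000+0.0300+0.0000 = 0.2300 m
S_min ≈ 0.5125+1.4008+1.6167+0.2300  ⇒  S_min = 94/25 m

S_min = 94/25 m = 3.7600 m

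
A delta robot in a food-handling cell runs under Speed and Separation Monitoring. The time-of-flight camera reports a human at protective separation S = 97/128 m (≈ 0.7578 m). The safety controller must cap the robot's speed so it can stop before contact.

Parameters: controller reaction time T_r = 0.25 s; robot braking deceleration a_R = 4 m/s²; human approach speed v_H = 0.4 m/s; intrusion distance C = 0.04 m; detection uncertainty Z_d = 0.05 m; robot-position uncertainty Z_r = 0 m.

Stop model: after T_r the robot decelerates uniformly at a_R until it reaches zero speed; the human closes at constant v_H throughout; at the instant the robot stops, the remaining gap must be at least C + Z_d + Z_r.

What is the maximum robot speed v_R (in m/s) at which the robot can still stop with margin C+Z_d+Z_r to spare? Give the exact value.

collect terms ⇒ (1/8)·v_R² + (7/20)·v_R + (-1817/3200) = 0
  disc = (7/20)² − 4·(1/8)·(-1817/3200) = 2601/6400 ; √disc = 51/80
  v_R = (−(7/20) + 51/80) / (2·(1/8)) = 23/20 m/s
check:
T_s = v_R/a_R = (23/20)/4 = 0.2875 s
reaction-phase robot travel = 1.1500·0.2500 = 0.2875 m
braking distance = 1.1500²/(2·4.0000) = 0.1653 m
person approaches 0.4000·(0.2500+0.2875) = 0.2150 m
C+Z_d+Z_r = 0.0400+0.0500+0.0000 = 0.0900 m
sum ≈ 0.2875+0.1653+0.2150+0.0900 ≈ 0.7578 m = S ✓

v_R_max = 23/20 m/s = 1.1500 m/s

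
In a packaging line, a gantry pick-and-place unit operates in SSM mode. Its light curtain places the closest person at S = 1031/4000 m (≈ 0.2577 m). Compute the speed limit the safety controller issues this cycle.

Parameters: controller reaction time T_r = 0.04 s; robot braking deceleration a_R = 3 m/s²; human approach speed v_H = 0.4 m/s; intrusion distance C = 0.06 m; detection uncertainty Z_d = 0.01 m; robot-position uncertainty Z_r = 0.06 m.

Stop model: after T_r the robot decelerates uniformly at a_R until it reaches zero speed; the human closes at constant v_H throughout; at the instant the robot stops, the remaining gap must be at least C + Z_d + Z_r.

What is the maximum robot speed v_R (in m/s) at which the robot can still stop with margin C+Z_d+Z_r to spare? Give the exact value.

v_R_max = 9/20 m/s = 0.4500 m/s

quadratic (1/6)·v² + (13/75)·v + (-447/4000) = 0
  disc = (13/75)² − 4·(1/6)·(-447/4000) = 9409/90000 ; √disc = 97/300
  v_R = (−(13/75) + 97/300) / (2·(1/6)) = 9/20 m/s
check:
braking lasts T_s = (9/20)/3 = 0.1500 s
robot in T_r: 0.4500·0.0400 = 0.0180 m
robot under decel: 0.4500²/(2·3.0000) = 0.0338 m
person approaches 0.4000·(0.0400+0.1500) = 0.0760 m
C+Z_d+Z_r = 0.0600+0.0100+0.0600 = 0.1300 m
sum ≈ 0.0180+0.0338+0.0760+0.1300 ≈ 0.2577 m = S ✓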